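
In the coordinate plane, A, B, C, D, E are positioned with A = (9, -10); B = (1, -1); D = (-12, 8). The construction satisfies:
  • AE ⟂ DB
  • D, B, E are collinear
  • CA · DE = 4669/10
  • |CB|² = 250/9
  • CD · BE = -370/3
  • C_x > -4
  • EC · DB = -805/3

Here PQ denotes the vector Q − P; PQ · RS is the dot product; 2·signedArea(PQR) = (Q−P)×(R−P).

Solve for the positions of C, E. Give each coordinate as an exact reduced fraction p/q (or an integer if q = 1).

1. E_x = 531/50  [D, B, E are collinear ∩ AE ⟂ DB]
2. E_y = -383/50  [D, B, E are collinear ∩ AE ⟂ DB]
   → E = (531/50, -383/50)
3. C_x = -10/3  [line -481/50·x + 333/50·y + -3404/75 = 0 ∩ |CB|² = 250/9]
4. C_y = 2  [line -481/50·x + 333/50·y + -3404/75 = 0 ∩ |CB|² = 250/9]
   → C = (-10/3, 2)

C = (-10/3, 2)
E = (531/50, -383/50)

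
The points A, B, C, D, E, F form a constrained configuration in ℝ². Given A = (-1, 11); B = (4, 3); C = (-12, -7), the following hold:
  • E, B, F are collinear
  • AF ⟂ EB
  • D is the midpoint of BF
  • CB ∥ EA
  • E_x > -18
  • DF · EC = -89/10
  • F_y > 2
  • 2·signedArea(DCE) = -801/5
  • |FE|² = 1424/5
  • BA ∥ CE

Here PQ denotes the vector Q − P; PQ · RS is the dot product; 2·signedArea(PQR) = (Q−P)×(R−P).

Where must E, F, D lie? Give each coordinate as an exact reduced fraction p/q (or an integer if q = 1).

D = (19/10, 14/5)
E = (-17, 1)
F = (-1/5, 13/5)

1. E_x = -17  [CB ∥ EA ∩ BA ∥ CE]
2. E_y = 1  [CB ∥ EA ∩ BA ∥ CE]
   → E = (-17, 1)
3. F_x = -1/5  [E, B, F are collinear ∩ AF ⟂ EB]
4. F_y = 13/5  [E, B, F are collinear ∩ AF ⟂ EB]
   → F = (-1/5, 13/5)
5. D_x = 19/10  [D is the midpoint of BF]
6. D_y = 14/5  [D is the midpoint of BF]
   → D = (19/10, 14/5)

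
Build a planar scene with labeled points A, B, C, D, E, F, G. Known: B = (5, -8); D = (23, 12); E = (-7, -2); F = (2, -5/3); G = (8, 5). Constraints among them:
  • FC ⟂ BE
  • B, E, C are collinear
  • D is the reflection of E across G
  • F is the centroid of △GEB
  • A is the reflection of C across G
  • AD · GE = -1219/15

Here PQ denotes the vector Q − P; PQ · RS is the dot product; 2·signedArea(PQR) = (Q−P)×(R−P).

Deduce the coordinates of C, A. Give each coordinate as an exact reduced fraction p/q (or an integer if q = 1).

1. C_x = 1/15  [B, E, C are collinear ∩ FC ⟂ BE]
2. C_y = -83/15  [B, E, C are collinear ∩ FC ⟂ BE]
   → C = (1/15, -83/15)
3. A_x = 239/15  [A is the reflection of C across G]
4. A_y = 233/15  [A is the reflection of C across G]
   → A = (239/15, 233/15)

A = (239/15, 233/15)
C = (1/15, -83/15)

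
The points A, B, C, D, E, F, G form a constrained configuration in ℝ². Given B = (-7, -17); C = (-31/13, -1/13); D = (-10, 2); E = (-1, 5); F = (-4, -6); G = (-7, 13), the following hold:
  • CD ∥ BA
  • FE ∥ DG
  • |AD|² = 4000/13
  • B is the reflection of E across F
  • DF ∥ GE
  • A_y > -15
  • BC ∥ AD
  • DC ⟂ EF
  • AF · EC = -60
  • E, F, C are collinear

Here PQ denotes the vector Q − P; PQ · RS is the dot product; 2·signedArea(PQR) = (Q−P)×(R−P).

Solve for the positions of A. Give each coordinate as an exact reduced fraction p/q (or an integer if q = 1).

1. A_x = -190/13  [BC ∥ AD ∩ CD ∥ BA]
2. A_y = -194/13  [BC ∥ AD ∩ CD ∥ BA]
   → A = (-190/13, -194/13)

A = (-190/13, -194/13)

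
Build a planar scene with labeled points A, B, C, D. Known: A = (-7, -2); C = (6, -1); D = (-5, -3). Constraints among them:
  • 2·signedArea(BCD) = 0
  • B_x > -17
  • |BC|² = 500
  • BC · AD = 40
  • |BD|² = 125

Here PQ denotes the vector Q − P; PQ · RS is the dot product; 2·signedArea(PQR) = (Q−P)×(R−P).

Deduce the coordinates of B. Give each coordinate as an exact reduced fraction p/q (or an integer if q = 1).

B = (-16, -5)

1. B_x = -16  [2·signedArea(BCD) = 0 ∩ BC · AD = 40]
2. B_y = -5  [2·signedArea(BCD) = 0 ∩ BC · AD = 40]
   → B = (-16, -5)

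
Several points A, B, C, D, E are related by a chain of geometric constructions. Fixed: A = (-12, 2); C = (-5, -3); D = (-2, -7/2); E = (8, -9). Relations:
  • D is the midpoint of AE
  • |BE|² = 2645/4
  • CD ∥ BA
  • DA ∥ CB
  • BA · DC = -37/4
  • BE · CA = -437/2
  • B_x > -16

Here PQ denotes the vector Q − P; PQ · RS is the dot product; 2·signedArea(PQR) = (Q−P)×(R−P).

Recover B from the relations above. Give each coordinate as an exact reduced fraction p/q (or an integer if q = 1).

B = (-15, 5/2)

1. B_x = -15  [CD ∥ BA ∩ DA ∥ CB]
2. B_y = 5/2  [CD ∥ BA ∩ DA ∥ CB]
   → B = (-15, 5/2)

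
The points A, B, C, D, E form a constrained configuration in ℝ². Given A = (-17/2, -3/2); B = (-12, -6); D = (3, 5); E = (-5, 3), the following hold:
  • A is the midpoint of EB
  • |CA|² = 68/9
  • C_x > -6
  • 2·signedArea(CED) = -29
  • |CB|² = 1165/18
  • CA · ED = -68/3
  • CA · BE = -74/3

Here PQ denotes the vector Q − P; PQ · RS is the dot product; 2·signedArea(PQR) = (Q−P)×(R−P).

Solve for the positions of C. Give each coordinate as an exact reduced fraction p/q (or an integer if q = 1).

1. C_x = -35/6  [CA · BE = -74/3 ∩ CA · ED = -68/3]
2. C_y = -5/6  [CA · BE = -74/3 ∩ CA · ED = -68/3]
   → C = (-35/6, -5/6)

C = (-35/6, -5/6)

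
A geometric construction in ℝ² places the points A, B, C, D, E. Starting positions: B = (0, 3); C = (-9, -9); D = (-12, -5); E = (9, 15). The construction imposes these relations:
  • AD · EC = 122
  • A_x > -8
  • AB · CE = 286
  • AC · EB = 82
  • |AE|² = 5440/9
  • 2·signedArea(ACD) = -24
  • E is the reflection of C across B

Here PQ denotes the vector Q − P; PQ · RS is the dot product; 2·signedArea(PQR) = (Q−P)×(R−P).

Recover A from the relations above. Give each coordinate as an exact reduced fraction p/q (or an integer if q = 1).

A = (-7, -11/3)

1. A_x = -7  [AD · EC = 122 ∩ 2·signedArea(ACD) = -24]
2. A_y = -11/3  [AD · EC = 122 ∩ 2·signedArea(ACD) = -24]
   → A = (-7, -11/3)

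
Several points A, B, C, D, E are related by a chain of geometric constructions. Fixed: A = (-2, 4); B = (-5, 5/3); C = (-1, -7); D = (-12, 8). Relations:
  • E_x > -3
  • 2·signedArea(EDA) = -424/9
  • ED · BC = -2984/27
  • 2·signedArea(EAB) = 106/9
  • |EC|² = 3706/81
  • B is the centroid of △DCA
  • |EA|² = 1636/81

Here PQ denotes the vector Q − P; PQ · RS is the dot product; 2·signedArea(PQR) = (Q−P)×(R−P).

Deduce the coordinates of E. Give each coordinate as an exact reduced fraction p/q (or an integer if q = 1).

1. E_x = -8/3  [2·signedArea(EAB) = 106/9 ∩ ED · BC = -2984/27]
2. E_y = -4/9  [2·signedArea(EAB) = 106/9 ∩ ED · BC = -2984/27]
   → E = (-8/3, -4/9)

E = (-8/3, -4/9)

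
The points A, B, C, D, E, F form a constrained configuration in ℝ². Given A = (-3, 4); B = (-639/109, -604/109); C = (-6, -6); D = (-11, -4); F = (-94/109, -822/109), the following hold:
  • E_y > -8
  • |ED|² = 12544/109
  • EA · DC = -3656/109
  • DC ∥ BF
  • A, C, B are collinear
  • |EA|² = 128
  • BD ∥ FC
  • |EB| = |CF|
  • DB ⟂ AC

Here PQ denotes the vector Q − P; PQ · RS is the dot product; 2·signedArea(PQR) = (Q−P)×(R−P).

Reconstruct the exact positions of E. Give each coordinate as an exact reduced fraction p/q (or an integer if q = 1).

1. E_x = -79/109  [line -5·x + 2·y + 1149/109 = 0 ∩ |ED|² = 12544/109]
2. E_y = -772/109  [line -5·x + 2·y + 1149/109 = 0 ∩ |ED|² = 12544/109]
   → E = (-79/109, -772/109)

E = (-79/109, -772/109)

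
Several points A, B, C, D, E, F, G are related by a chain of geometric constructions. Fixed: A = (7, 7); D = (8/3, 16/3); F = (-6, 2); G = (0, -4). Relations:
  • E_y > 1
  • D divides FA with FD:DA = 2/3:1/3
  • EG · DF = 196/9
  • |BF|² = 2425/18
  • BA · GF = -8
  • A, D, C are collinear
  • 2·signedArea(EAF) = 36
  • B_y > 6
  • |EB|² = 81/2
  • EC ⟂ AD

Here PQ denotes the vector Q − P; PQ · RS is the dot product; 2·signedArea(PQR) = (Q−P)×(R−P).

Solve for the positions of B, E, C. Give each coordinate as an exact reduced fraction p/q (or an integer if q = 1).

1. B_x = 29/6  [line 6·x + -6·y + 8 = 0 ∩ |BF|² = 2425/18]
2. B_y = 37/6  [line 6·x + -6·y + 8 = 0 ∩ |BF|² = 2425/18]
   → B = (29/6, 37/6)
3. E_x = 1/3  [2·signedArea(EAF) = 36 ∩ EG · DF = 196/9]
4. E_y = 5/3  [2·signedArea(EAF) = 36 ∩ EG · DF = 196/9]
   → E = (1/3, 5/3)
5. C_x = -173/291  [A, D, C are collinear ∩ EC ⟂ AD]
6. C_y = 1187/291  [A, D, C are collinear ∩ EC ⟂ AD]
   → C = (-173/291, 1187/291)

B = (29/6, 37/6)
C = (-173/291, 1187/291)
E = (1/3, 5/3)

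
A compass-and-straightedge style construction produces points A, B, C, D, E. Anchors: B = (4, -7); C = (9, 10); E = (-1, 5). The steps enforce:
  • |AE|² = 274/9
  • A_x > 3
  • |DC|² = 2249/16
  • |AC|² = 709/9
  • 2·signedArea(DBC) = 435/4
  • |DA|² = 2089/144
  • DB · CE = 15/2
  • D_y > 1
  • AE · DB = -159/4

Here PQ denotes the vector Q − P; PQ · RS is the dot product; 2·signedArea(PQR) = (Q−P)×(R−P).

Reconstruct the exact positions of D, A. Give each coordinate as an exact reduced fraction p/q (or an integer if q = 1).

1. D_x = 1/4  [2·signedArea(DBC) = 435/4 ∩ DB · CE = 15/2]
2. D_y = 2  [2·signedArea(DBC) = 435/4 ∩ DB · CE = 15/2]
   → D = (1/4, 2)
3. A_x = 4  [line -15/4·x + 9·y + -9 = 0 ∩ |DA|² = 2089/144]
4. A_y = 8/3  [line -15/4·x + 9·y + -9 = 0 ∩ |DA|² = 2089/144]
   → A = (4, 8/3)

A = (4, 8/3)
D = (1/4, 2)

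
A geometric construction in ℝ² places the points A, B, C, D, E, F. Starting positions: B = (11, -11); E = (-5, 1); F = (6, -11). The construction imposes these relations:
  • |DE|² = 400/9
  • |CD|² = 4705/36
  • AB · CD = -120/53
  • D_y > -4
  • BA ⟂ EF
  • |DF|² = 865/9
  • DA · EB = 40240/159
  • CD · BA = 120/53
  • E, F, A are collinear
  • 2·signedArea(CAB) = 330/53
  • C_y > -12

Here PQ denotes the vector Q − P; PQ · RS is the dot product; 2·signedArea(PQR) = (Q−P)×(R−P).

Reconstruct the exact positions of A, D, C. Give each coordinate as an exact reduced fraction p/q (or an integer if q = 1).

1. A_x = 439/53  [E, F, A are collinear ∩ BA ⟂ EF]
2. A_y = -715/53  [E, F, A are collinear ∩ BA ⟂ EF]
   → A = (439/53, -715/53)
3. D_x = 1/3  [line -16·x + 12·y + 124/3 = 0 ∩ |DF|² = 865/9]
4. D_y = -3  [line -16·x + 12·y + 124/3 = 0 ∩ |DF|² = 865/9]
   → D = (1/3, -3)
5. C_x = 17/2  [2·signedArea(CAB) = 330/53 ∩ CD · BA = 120/53]
6. C_y = -11  [2·signedArea(CAB) = 330/53 ∩ CD · BA = 120/53]
   → C = (17/2, -11)

A = (439/53, -715/53)
C = (17/2, -11)
D = (1/3, -3)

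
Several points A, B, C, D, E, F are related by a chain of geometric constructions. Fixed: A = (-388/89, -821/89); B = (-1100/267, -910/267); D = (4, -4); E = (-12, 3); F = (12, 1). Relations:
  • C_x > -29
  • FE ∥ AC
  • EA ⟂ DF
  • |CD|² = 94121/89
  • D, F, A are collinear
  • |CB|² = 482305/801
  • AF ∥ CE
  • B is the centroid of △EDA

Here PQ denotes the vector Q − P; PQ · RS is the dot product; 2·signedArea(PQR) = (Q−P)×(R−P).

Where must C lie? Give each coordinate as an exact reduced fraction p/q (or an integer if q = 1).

1. C_x = -2524/89  [AF ∥ CE ∩ FE ∥ AC]
2. C_y = -643/89  [AF ∥ CE ∩ FE ∥ AC]
   → C = (-2524/89, -643/89)

C = (-2524/89, -643/89)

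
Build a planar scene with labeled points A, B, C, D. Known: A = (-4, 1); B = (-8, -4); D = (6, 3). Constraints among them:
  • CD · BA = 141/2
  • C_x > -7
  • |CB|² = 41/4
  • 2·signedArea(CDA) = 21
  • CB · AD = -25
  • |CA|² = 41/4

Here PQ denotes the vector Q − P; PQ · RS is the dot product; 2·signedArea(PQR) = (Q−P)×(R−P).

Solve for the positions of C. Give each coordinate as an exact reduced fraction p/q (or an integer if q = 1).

1. C_x = -6  [CB · AD = -25 ∩ 2·signedArea(CDA) = 21]
2. C_y = -3/2  [CB · AD = -25 ∩ 2·signedArea(CDA) = 21]
   → C = (-6, -3/2)

C = (-6, -3/2)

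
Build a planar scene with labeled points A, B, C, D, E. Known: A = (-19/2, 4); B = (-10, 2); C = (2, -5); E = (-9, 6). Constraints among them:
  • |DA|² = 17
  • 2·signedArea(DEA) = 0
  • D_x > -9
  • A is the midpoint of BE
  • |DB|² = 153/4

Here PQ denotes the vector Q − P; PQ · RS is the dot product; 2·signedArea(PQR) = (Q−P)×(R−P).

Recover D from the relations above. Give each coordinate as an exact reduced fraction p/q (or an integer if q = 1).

D = (-17/2, 8)

1. D_x = -17/2  [line 2·x + -1/2·y + 21 = 0 ∩ |DA|² = 17]
2. D_y = 8  [line 2·x + -1/2·y + 21 = 0 ∩ |DA|² = 17]
   → D = (-17/2, 8)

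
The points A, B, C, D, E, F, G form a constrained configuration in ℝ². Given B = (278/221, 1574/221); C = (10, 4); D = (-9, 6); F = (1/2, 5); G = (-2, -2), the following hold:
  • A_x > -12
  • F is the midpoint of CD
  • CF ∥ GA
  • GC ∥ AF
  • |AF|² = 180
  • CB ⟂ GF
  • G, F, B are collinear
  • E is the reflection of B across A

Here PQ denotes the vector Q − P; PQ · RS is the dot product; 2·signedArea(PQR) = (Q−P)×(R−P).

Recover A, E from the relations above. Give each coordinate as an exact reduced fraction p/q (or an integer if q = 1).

A = (-23/2, -1)
E = (-5361/221, -2016/221)

1. A_x = -23/2  [GC ∥ AF ∩ CF ∥ GA]
2. A_y = -1  [GC ∥ AF ∩ CF ∥ GA]
   → A = (-23/2, -1)
3. E_x = -5361/221  [E is the reflection of B across A]
4. E_y = -2016/221  [E is the reflection of B across A]
   → E = (-5361/221, -2016/221)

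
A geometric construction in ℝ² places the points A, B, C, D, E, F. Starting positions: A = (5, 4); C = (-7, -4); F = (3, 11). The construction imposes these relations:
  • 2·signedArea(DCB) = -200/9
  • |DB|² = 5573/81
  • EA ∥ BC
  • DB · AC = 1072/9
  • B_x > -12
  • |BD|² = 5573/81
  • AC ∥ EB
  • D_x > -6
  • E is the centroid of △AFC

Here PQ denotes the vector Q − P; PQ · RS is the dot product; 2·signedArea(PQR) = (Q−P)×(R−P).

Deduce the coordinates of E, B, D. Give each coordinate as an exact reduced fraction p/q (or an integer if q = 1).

1. E_x = 1/3  [E is the centroid of △AFC]
2. E_y = 11/3  [E is the centroid of △AFC]
   → E = (1/3, 11/3)
3. B_x = -35/3  [EA ∥ BC ∩ AC ∥ EB]
4. B_y = -13/3  [EA ∥ BC ∩ AC ∥ EB]
   → B = (-35/3, -13/3)
5. D_x = -47/9  [DB · AC = 1072/9 ∩ 2·signedArea(DCB) = -200/9]
6. D_y = 8/9  [DB · AC = 1072/9 ∩ 2·signedArea(DCB) = -200/9]
   → D = (-47/9, 8/9)

B = (-35/3, -13/3)
D = (-47/9, 8/9)
E = (1/3, 11/3)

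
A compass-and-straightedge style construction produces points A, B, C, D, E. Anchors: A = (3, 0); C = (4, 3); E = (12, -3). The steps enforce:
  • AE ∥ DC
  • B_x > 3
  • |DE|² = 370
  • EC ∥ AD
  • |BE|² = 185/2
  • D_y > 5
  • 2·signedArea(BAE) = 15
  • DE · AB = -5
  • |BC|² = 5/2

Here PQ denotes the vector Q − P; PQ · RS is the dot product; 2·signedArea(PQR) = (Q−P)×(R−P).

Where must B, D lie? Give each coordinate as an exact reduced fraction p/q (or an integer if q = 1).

B = (7/2, 3/2)
D = (-5, 6)

1. B_x = 7/2  [line 3·x + 9·y + -24 = 0 ∩ |BC|² = 5/2]
2. B_y = 3/2  [line 3·x + 9·y + -24 = 0 ∩ |BC|² = 5/2]
   → B = (7/2, 3/2)
3. D_x = -5  [AE ∥ DC ∩ EC ∥ AD]
4. D_y = 6  [AE ∥ DC ∩ EC ∥ AD]
   → D = (-5, 6)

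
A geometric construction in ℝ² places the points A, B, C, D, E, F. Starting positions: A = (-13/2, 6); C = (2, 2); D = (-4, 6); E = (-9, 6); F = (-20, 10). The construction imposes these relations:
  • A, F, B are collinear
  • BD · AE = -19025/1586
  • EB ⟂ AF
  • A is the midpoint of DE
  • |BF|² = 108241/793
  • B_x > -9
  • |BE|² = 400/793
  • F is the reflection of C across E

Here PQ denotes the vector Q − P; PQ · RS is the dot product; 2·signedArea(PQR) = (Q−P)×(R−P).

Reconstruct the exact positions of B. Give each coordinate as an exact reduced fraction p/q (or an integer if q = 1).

B = (-6977/793, 5298/793)

1. B_x = -6977/793  [A, F, B are collinear ∩ EB ⟂ AF]
2. B_y = 5298/793  [A, F, B are collinear ∩ EB ⟂ AF]
   → B = (-6977/793, 5298/793)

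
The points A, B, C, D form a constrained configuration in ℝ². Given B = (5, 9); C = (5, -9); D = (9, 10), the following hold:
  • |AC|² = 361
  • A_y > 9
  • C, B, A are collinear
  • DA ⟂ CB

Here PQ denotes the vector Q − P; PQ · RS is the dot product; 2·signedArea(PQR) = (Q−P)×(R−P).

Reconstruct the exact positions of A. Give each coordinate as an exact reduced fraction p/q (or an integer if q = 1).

1. A_x = 5  [C, B, A are collinear ∩ DA ⟂ CB]
2. A_y = 10  [C, B, A are collinear ∩ DA ⟂ CB]
   → A = (5, 10)

A = (5, 10)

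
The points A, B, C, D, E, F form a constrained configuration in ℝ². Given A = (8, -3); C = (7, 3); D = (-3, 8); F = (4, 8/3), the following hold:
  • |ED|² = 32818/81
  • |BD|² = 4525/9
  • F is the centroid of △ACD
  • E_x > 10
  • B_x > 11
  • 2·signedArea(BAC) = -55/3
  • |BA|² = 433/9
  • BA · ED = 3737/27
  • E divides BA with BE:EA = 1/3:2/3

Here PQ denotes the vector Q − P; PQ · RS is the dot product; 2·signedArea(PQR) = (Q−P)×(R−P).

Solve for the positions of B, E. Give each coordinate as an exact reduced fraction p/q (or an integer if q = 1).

B = (12, -26/3)
E = (32/3, -61/9)

1. B_x = 12  [line -6·x + -1·y + 190/3 = 0 ∩ |BD|² = 4525/9]
2. B_y = -26/3  [line -6·x + -1·y + 190/3 = 0 ∩ |BD|² = 4525/9]
   → B = (12, -26/3)
3. E_x = 32/3  [BA · ED = 3737/27 ∩ E divides BA with BE:EA = 1/3:2/3]
4. E_y = -61/9  [BA · ED = 3737/27 ∩ E divides BA with BE:EA = 1/3:2/3]
   → E = (32/3, -61/9)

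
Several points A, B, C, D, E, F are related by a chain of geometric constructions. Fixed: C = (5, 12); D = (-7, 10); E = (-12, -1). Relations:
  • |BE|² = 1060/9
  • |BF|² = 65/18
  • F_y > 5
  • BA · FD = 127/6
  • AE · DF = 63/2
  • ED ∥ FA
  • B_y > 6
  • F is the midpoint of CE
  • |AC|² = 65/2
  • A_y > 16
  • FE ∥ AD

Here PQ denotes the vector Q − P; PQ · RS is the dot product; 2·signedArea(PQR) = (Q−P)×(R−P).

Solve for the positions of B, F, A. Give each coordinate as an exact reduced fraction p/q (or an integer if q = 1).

A = (3/2, 33/2)
B = (-14/3, 7)
F = (-7/2, 11/2)

1. F_x = -7/2  [F is the midpoint of CE]
2. F_y = 11/2  [F is the midpoint of CE]
   → F = (-7/2, 11/2)
3. A_x = 3/2  [FE ∥ AD ∩ ED ∥ FA]
4. A_y = 33/2  [FE ∥ AD ∩ ED ∥ FA]
   → A = (3/2, 33/2)
5. B_x = -14/3  [line 7/2·x + -9/2·y + 287/6 = 0 ∩ |BE|² = 1060/9]
6. B_y = 7  [line 7/2·x + -9/2·y + 287/6 = 0 ∩ |BE|² = 1060/9]
   → B = (-14/3, 7)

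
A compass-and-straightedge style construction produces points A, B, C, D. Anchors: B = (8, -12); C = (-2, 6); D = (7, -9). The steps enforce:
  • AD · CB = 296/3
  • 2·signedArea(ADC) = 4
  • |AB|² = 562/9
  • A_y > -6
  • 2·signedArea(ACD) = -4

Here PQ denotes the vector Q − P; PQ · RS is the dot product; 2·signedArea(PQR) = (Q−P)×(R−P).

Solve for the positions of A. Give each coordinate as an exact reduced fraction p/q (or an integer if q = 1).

1. A_x = 13/3  [2·signedArea(ACD) = -4 ∩ AD · CB = 296/3]
2. A_y = -5  [2·signedArea(ACD) = -4 ∩ AD · CB = 296/3]
   → A = (13/3, -5)

A = (13/3, -5)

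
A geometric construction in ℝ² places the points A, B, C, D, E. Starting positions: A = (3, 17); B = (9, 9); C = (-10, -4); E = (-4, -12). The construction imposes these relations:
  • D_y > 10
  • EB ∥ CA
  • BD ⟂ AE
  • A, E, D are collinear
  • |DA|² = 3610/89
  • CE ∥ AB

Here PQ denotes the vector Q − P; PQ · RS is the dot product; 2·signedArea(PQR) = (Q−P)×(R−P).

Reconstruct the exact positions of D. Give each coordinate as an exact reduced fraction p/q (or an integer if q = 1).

1. D_x = 134/89  [A, E, D are collinear ∩ BD ⟂ AE]
2. D_y = 962/89  [A, E, D are collinear ∩ BD ⟂ AE]
   → D = (134/89, 962/89)

D = (134/89, 962/89)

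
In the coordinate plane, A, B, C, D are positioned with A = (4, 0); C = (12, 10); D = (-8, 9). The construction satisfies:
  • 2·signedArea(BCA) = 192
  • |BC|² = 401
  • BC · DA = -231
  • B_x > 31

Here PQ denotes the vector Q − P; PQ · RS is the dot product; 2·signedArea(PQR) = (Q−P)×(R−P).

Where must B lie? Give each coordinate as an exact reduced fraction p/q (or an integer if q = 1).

1. B_x = 32  [2·signedArea(BCA) = 192 ∩ BC · DA = -231]
2. B_y = 11  [2·signedArea(BCA) = 192 ∩ BC · DA = -231]
   → B = (32, 11)

B = (32, 11)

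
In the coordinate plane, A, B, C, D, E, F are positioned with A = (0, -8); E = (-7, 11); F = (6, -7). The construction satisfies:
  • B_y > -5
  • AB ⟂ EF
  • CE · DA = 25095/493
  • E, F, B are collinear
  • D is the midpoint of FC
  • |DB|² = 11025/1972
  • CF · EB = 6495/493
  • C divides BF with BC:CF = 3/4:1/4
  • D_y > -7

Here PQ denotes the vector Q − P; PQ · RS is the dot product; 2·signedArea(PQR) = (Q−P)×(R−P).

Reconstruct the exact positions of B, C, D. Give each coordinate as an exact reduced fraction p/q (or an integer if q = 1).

B = (2178/493, -2371/493)
C = (2763/493, -3181/493)
D = (5721/986, -3316/493)

1. B_x = 2178/493  [E, F, B are collinear ∩ AB ⟂ EF]
2. B_y = -2371/493  [E, F, B are collinear ∩ AB ⟂ EF]
   → B = (2178/493, -2371/493)
3. C_x = 2763/493  [C divides BF with BC:CF = 3/4:1/4]
4. C_y = -3181/493  [C divides BF with BC:CF = 3/4:1/4]
   → C = (2763/493, -3181/493)
5. D_x = 5721/986  [D is the midpoint of FC]
6. D_y = -3316/493  [D is the midpoint of FC]
   → D = (5721/986, -3316/493)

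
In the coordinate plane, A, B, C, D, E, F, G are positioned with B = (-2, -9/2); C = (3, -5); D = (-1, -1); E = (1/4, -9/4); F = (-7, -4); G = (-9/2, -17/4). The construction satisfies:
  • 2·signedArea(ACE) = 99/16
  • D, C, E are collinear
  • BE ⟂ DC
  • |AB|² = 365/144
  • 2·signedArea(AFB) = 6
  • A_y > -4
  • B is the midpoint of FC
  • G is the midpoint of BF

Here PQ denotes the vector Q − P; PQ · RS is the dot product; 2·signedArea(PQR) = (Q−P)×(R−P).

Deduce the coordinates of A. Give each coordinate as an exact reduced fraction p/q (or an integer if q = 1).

1. A_x = -5/6  [2·signedArea(AFB) = 6 ∩ 2·signedArea(ACE) = 99/16]
2. A_y = -41/12  [2·signedArea(AFB) = 6 ∩ 2·signedArea(ACE) = 99/16]
   → A = (-5/6, -41/12)

A = (-5/6, -41/12)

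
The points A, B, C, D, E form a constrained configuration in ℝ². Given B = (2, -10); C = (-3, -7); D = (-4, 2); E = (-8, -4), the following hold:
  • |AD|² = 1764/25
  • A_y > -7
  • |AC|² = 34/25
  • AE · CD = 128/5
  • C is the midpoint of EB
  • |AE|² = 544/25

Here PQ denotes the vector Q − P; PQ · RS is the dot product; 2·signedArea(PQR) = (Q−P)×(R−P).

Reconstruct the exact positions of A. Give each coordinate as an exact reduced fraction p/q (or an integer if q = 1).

A = (-4, -32/5)

1. A_x = -4  [line 1·x + -9·y + -268/5 = 0 ∩ |AE|² = 544/25]
2. A_y = -32/5  [line 1·x + -9·y + -268/5 = 0 ∩ |AE|² = 544/25]
   → A = (-4, -32/5)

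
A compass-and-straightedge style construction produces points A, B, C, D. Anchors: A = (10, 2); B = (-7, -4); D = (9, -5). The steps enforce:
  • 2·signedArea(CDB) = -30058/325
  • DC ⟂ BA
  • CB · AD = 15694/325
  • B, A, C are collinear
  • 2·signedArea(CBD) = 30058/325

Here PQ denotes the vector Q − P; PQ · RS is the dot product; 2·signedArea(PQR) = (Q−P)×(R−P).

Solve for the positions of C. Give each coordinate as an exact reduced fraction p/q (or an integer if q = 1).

C = (2247/325, 296/325)

1. C_x = 2247/325  [B, A, C are collinear ∩ DC ⟂ BA]
2. C_y = 296/325  [B, A, C are collinear ∩ DC ⟂ BA]
   → C = (2247/325, 296/325)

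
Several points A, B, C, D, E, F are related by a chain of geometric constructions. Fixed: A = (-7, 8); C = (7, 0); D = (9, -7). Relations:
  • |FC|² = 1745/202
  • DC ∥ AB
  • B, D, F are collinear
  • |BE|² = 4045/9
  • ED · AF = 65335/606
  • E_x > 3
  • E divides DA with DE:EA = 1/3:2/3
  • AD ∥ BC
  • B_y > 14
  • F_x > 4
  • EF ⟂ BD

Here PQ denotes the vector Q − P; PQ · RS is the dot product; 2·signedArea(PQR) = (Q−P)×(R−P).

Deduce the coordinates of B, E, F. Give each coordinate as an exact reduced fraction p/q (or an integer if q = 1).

B = (-9, 15)
E = (11/3, -2)
F = (891/202, -281/202)

1. B_x = -9  [AD ∥ BC ∩ DC ∥ AB]
2. B_y = 15  [AD ∥ BC ∩ DC ∥ AB]
   → B = (-9, 15)
3. E_x = 11/3  [E divides DA with DE:EA = 1/3:2/3]
4. E_y = -2  [E divides DA with DE:EA = 1/3:2/3]
   → E = (11/3, -2)
5. F_x = 891/202  [B, D, F are collinear ∩ EF ⟂ BD]
6. F_y = -281/202  [B, D, F are collinear ∩ EF ⟂ BD]
   → F = (891/202, -281/202)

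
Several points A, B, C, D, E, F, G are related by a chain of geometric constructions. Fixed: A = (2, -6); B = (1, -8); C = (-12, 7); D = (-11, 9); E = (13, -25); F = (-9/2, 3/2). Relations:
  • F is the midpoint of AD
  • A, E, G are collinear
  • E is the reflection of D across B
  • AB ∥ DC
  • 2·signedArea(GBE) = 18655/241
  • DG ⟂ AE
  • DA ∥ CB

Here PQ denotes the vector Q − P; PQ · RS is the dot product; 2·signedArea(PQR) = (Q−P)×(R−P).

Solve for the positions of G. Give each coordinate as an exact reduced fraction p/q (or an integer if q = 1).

1. G_x = -1872/241  [A, E, G are collinear ∩ DG ⟂ AE]
2. G_y = 2620/241  [A, E, G are collinear ∩ DG ⟂ AE]
   → G = (-1872/241, 2620/241)

G = (-1872/241, 2620/241)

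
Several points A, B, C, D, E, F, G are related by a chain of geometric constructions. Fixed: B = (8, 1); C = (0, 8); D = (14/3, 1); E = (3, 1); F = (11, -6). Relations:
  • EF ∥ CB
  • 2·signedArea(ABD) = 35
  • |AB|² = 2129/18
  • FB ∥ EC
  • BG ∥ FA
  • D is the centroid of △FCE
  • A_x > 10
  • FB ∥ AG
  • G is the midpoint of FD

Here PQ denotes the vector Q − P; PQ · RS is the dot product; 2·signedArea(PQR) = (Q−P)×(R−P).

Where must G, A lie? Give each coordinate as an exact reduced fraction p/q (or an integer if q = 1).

A = (65/6, -19/2)
G = (47/6, -5/2)

1. G_x = 47/6  [G is the midpoint of FD]
2. G_y = -5/2  [G is the midpoint of FD]
   → G = (47/6, -5/2)
3. A_x = 65/6  [FB ∥ AG ∩ BG ∥ FA]
4. A_y = -19/2  [FB ∥ AG ∩ BG ∥ FA]
   → A = (65/6, -19/2)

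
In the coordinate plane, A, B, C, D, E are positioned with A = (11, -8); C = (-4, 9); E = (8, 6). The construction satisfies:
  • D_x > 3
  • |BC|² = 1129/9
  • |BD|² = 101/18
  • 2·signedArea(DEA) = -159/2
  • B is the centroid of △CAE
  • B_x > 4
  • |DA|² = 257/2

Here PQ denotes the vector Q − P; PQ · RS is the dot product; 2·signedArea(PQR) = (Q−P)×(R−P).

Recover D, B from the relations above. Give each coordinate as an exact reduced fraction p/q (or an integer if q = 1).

1. B_x = 5  [B is the centroid of △CAE]
2. B_y = 7/3  [B is the centroid of △CAE]
   → B = (5, 7/3)
3. D_x = 7/2  [line 14·x + 3·y + -101/2 = 0 ∩ |BD|² = 101/18]
4. D_y = 1/2  [line 14·x + 3·y + -101/2 = 0 ∩ |BD|² = 101/18]
   → D = (7/2, 1/2)

B = (5, 7/3)
D = (7/2, 1/2)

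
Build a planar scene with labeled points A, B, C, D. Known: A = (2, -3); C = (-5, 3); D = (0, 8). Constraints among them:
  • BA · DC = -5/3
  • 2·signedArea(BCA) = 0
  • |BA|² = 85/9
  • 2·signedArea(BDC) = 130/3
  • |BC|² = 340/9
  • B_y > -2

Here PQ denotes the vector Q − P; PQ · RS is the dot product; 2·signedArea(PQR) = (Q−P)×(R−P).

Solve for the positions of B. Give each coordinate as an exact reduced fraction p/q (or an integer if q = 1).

B = (-1/3, -1)

1. B_x = -1/3  [2·signedArea(BCA) = 0 ∩ 2·signedArea(BDC) = 130/3]
2. B_y = -1  [2·signedArea(BCA) = 0 ∩ 2·signedArea(BDC) = 130/3]
   → B = (-1/3, -1)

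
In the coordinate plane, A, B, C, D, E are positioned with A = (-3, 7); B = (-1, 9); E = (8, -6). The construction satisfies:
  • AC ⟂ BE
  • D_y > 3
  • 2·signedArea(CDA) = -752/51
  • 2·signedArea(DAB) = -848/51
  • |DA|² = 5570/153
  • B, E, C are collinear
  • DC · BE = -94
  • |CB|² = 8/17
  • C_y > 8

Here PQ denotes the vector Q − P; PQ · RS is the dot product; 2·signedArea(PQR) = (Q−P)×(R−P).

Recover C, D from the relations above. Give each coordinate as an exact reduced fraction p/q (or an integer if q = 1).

C = (-11/17, 143/17)
D = (36/17, 194/51)

1. C_x = -11/17  [B, E, C are collinear ∩ AC ⟂ BE]
2. C_y = 143/17  [B, E, C are collinear ∩ AC ⟂ BE]
   → C = (-11/17, 143/17)
3. D_x = 36/17  [2·signedArea(DAB) = -848/51 ∩ DC · BE = -94]
4. D_y = 194/51  [2·signedArea(DAB) = -848/51 ∩ DC · BE = -94]
   → D = (36/17, 194/51)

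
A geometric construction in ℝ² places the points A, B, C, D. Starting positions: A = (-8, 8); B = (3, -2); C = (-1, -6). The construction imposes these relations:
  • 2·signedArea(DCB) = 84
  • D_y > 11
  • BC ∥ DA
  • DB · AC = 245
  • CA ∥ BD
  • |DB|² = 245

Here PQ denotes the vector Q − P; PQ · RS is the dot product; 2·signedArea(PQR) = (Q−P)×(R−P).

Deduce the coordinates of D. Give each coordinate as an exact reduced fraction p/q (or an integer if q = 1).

D = (-4, 12)

1. D_x = -4  [BC ∥ DA ∩ CA ∥ BD]
2. D_y = 12  [BC ∥ DA ∩ CA ∥ BD]
   → D = (-4, 12)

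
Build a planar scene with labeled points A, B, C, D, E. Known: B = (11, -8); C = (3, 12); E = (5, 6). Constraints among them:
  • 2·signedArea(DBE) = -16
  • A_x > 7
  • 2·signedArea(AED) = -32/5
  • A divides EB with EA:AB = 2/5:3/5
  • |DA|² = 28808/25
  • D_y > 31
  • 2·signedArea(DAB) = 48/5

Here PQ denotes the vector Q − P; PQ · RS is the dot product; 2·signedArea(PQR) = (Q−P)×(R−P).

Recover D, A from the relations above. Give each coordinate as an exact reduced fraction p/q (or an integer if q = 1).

A = (37/5, 2/5)
D = (-5, 32)

1. A_x = 37/5  [A divides EB with EA:AB = 2/5:3/5]
2. A_y = 2/5  [A divides EB with EA:AB = 2/5:3/5]
   → A = (37/5, 2/5)
3. D_x = -5  [line 42/5·x + 18/5·y + -366/5 = 0 ∩ |DA|² = 28808/25]
4. D_y = 32  [line 42/5·x + 18/5·y + -366/5 = 0 ∩ |DA|² = 28808/25]
   → D = (-5, 32)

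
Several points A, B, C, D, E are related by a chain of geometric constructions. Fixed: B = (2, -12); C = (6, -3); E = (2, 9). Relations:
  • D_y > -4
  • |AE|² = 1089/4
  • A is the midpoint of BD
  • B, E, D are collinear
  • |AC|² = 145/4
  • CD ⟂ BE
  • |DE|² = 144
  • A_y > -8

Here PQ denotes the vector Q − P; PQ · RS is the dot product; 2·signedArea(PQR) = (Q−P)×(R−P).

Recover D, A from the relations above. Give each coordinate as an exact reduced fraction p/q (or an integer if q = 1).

A = (2, -15/2)
D = (2, -3)

1. D_x = 2  [B, E, D are collinear ∩ CD ⟂ BE]
2. D_y = -3  [B, E, D are collinear ∩ CD ⟂ BE]
   → D = (2, -3)
3. A_x = 2  [A is the midpoint of BD]
4. A_y = -15/2  [A is the midpoint of BD]
   → A = (2, -15/2)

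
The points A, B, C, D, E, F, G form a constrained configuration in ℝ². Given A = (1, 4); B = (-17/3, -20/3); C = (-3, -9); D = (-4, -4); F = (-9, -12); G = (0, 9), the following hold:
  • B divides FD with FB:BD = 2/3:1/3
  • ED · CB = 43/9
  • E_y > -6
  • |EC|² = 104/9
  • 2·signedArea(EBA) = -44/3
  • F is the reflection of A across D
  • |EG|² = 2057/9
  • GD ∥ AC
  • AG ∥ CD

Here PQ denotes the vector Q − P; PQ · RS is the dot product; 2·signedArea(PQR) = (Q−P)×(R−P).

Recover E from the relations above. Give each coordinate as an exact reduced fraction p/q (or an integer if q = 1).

E = (-11/3, -17/3)

1. E_x = -11/3  [ED · CB = 43/9 ∩ 2·signedArea(EBA) = -44/3]
2. E_y = -17/3  [ED · CB = 43/9 ∩ 2·signedArea(EBA) = -44/3]
   → E = (-11/3, -17/3)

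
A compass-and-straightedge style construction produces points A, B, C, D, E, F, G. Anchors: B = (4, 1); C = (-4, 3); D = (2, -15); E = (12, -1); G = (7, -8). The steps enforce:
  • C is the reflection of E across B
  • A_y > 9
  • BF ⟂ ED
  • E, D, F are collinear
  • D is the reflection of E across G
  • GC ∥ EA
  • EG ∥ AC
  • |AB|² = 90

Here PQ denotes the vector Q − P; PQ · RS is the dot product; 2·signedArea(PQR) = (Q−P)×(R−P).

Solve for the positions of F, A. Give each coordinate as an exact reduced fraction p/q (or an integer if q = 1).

1. F_x = 379/37  [E, D, F are collinear ∩ BF ⟂ ED]
2. F_y = -128/37  [E, D, F are collinear ∩ BF ⟂ ED]
   → F = (379/37, -128/37)
3. A_x = 1  [EG ∥ AC ∩ GC ∥ EA]
4. A_y = 10  [EG ∥ AC ∩ GC ∥ EA]
   → A = (1, 10)

A = (1, 10)
F = (379/37, -128/37)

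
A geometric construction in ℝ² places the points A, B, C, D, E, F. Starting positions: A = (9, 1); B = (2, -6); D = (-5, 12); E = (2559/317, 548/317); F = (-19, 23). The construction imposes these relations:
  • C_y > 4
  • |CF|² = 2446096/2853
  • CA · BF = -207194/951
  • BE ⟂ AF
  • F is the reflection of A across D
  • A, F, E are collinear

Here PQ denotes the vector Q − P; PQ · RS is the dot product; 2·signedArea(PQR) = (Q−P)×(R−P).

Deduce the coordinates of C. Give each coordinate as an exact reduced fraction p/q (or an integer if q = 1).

1. C_x = 3827/951  [line 21·x + -29·y + 55034/951 = 0 ∩ |CF|² = 2446096/2853]
2. C_y = 4669/951  [line 21·x + -29·y + 55034/951 = 0 ∩ |CF|² = 2446096/2853]
   → C = (3827/951, 4669/951)

C = (3827/951, 4669/951)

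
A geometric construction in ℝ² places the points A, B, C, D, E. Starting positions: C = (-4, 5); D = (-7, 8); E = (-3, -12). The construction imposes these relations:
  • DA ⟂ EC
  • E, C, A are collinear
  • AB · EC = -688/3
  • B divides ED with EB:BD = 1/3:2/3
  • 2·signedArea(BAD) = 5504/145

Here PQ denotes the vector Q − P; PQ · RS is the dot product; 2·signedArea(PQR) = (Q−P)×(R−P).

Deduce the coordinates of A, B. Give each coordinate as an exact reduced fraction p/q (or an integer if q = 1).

A = (-607/145, 1184/145)
B = (-13/3, -16/3)

1. A_x = -607/145  [E, C, A are collinear ∩ DA ⟂ EC]
2. A_y = 1184/145  [E, C, A are collinear ∩ DA ⟂ EC]
   → A = (-607/145, 1184/145)
3. B_x = -13/3  [B divides ED with EB:BD = 1/3:2/3]
4. B_y = -16/3  [B divides ED with EB:BD = 1/3:2/3]
   → B = (-13/3, -16/3)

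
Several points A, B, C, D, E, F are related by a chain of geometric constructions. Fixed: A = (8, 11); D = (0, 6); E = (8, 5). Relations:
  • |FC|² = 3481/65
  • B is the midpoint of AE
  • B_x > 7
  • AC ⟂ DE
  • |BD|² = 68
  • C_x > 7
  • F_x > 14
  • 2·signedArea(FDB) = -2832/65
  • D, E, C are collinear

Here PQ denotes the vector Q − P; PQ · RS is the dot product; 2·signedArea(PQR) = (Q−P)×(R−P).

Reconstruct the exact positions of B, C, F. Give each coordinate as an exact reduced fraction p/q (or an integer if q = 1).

B = (8, 8)
C = (472/65, 331/65)
F = (944/65, 272/65)

1. B_x = 8  [B is the midpoint of AE]
2. B_y = 8  [B is the midpoint of AE]
   → B = (8, 8)
3. C_x = 472/65  [D, E, C are collinear ∩ AC ⟂ DE]
4. C_y = 331/65  [D, E, C are collinear ∩ AC ⟂ DE]
   → C = (472/65, 331/65)
5. F_x = 944/65  [line -2·x + 8·y + -288/65 = 0 ∩ |FC|² = 3481/65]
6. F_y = 272/65  [line -2·x + 8·y + -288/65 = 0 ∩ |FC|² = 3481/65]
   → F = (944/65, 272/65)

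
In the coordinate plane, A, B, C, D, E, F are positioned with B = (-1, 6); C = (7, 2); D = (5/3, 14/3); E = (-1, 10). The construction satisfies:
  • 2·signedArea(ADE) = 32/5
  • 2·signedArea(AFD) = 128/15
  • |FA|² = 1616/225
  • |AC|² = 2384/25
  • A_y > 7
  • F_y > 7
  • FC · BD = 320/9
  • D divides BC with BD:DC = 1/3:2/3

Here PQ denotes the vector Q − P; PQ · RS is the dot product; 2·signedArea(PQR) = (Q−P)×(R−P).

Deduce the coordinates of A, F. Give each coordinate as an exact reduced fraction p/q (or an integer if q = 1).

A = (-1, 38/5)
F = (-11/3, 22/3)

1. A_x = -1  [line -16/3·x + -8/3·y + 224/15 = 0 ∩ |AC|² = 2384/25]
2. A_y = 38/5  [line -16/3·x + -8/3·y + 224/15 = 0 ∩ |AC|² = 2384/25]
   → A = (-1, 38/5)
3. F_x = -11/3  [2·signedArea(AFD) = 128/15 ∩ FC · BD = 320/9]
4. F_y = 22/3  [2·signedArea(AFD) = 128/15 ∩ FC · BD = 320/9]
   → F = (-11/3, 22/3)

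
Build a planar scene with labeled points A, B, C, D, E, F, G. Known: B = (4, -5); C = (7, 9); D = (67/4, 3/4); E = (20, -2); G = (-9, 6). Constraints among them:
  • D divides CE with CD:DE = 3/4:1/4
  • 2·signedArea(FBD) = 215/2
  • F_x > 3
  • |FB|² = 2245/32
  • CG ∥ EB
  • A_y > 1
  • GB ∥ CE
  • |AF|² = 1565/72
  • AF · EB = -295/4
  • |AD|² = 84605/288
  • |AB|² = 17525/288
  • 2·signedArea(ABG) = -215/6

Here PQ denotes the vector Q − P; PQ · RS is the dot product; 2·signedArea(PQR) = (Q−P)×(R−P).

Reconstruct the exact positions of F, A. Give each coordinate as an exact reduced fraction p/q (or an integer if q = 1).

A = (-3/8, 35/24)
F = (31/8, 27/8)

1. F_x = 31/8  [line -23/4·x + 51/4·y + -83/4 = 0 ∩ |FB|² = 2245/32]
2. F_y = 27/8  [line -23/4·x + 51/4·y + -83/4 = 0 ∩ |FB|² = 2245/32]
   → F = (31/8, 27/8)
3. A_x = -3/8  [AF · EB = -295/4 ∩ 2·signedArea(ABG) = -215/6]
4. A_y = 35/24  [AF · EB = -295/4 ∩ 2·signedArea(ABG) = -215/6]
   → A = (-3/8, 35/24)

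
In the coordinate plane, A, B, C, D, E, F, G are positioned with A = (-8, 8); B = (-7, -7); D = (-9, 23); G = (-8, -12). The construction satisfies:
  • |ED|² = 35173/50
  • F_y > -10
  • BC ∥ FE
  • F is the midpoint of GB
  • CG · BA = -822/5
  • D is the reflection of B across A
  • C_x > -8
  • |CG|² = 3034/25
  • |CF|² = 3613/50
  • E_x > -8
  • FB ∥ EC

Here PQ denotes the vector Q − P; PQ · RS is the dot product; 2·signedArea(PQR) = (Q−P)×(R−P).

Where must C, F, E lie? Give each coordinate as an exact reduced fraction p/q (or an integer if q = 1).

1. C_x = -37/5  [line 1·x + -15·y + -38/5 = 0 ∩ |CG|² = 3034/25]
2. C_y = -1  [line 1·x + -15·y + -38/5 = 0 ∩ |CG|² = 3034/25]
   → C = (-37/5, -1)
3. F_x = -15/2  [F is the midpoint of GB]
4. F_y = -19/2  [F is the midpoint of GB]
   → F = (-15/2, -19/2)
5. E_x = -79/10  [FB ∥ EC ∩ BC ∥ FE]
6. E_y = -7/2  [FB ∥ EC ∩ BC ∥ FE]
   → E = (-79/10, -7/2)

C = (-37/5, -1)
E = (-79/10, -7/2)
F = (-15/2, -19/2)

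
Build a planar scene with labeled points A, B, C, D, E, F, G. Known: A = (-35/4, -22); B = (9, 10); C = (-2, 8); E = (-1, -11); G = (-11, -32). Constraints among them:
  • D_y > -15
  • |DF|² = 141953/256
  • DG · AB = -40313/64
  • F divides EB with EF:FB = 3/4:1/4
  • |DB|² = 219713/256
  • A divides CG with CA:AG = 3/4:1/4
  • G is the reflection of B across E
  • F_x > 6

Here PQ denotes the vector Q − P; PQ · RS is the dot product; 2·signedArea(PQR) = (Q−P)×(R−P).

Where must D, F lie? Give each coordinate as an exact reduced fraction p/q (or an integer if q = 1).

1. D_x = -113/16  [line -71/4·x + -32·y + -37719/64 = 0 ∩ |DB|² = 219713/256]
2. D_y = -29/2  [line -71/4·x + -32·y + -37719/64 = 0 ∩ |DB|² = 219713/256]
   → D = (-113/16, -29/2)
3. F_x = 13/2  [F divides EB with EF:FB = 3/4:1/4]
4. F_y = 19/4  [F divides EB with EF:FB = 3/4:1/4]
   → F = (13/2, 19/4)

D = (-113/16, -29/2)
F = (13/2, 19/4)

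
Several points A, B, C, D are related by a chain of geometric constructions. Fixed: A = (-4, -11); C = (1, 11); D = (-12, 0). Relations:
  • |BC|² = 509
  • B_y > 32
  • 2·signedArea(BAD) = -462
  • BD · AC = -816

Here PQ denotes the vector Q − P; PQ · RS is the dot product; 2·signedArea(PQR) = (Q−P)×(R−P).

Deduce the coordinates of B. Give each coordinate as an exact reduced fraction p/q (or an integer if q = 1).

1. B_x = 6  [2·signedArea(BAD) = -462 ∩ BD · AC = -816]
2. B_y = 33  [2·signedArea(BAD) = -462 ∩ BD · AC = -816]
   → B = (6, 33)

B = (6, 33)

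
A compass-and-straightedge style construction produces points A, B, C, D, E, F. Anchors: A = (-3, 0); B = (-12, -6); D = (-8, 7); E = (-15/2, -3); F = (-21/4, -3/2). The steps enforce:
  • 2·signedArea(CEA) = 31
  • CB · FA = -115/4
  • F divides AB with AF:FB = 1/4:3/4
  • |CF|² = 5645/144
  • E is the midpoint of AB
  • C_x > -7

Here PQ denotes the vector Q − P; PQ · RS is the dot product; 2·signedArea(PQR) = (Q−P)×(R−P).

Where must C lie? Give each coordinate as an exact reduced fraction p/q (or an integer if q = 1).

1. C_x = -19/3  [CB · FA = -115/4 ∩ 2·signedArea(CEA) = 31]
2. C_y = 14/3  [CB · FA = -115/4 ∩ 2·signedArea(CEA) = 31]
   → C = (-19/3, 14/3)

C = (-19/3, 14/3)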